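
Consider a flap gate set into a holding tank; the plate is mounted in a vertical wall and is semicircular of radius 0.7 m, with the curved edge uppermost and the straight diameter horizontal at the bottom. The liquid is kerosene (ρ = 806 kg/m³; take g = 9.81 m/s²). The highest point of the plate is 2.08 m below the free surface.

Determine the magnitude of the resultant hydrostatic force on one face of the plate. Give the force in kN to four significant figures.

γ = ρg = 806 × 9.81 / 1000 = 7.90686 kN/m³.
The centroid lies 4r/(3π) = 0.297089 m above the diameter, so r − 4r/(3π) = 0.7 − 0.297089 = 0.402911 m below the topmost point, so the centroid depth is h_c = 2.08 + 0.402911 = 2.48291 m.
A = πr²/2 = π × 0.7²/2 = 0.76969 m².
Resultant F = γ·h_c·A = 7.90686 × 2.48291 × 0.76969 = 15.1106 kN.

F ≈ 15.11 kN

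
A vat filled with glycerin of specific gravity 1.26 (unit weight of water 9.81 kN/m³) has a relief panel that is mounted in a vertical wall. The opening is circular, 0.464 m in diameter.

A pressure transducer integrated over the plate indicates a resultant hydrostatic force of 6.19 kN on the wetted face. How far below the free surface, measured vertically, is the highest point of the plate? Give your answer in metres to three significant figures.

d_top ≈ 2.73 m

γ = 1.26 × 9.81 = 12.3606 kN/m³.
A = π(0.232)² = 0.169093 m².
From F = γ·h_c·A, the centroid depth is h_c = 6.19/(12.3606 × 0.169093) = 2.96159 m.
The centroid is at the centre, 0.232 m below the top of the plate, so the highest point sits at h_top = 2.96159 − 0.232 = 2.72959 m below the surface.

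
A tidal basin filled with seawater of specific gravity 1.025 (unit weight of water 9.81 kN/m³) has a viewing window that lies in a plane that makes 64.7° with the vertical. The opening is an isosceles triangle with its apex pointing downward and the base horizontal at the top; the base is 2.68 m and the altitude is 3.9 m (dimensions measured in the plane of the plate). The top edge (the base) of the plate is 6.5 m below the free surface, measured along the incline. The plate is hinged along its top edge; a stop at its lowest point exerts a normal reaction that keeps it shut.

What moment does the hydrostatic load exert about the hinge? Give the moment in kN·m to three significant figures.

γ = 1.025 × 9.81 = 10.05525 kN/m³.
The plate makes 64.7° with the vertical, i.e. θ = 90° − 64.7° = 25.3° to the horizontal. Measuring y along the incline from the free-surface line, vertical depth h = y·sinθ with sinθ = 0.427358.
With the apex down, the centroid sits h/3 = 3.9/3 = 1.3 m below the base (the top edge), so y_c = 6.5 + 1.3 = 7.8 m and h_c = 7.8 × 0.427358 = 3.33339 m.
A = ½ × 2.68 × 3.9 = 5.226 m².
Resultant F = γ·h_c·A = 10.05525 × 3.33339 × 5.226 = 175.165 kN.
I_c = b·h³/36 = 2.68 × 3.9³/36 = 4.41597 m⁴.
Centre of pressure: y_p = y_c + I_c/(y_c·A) = 7.8 + 4.41597/(7.8 × 5.226) = 7.8 + 0.108333 = 7.90833 m along the plane.
The resultant acts 1.3 + 0.108333 = 1.40833 m (along the plate) below the hinge at the top edge, so the moment about the hinge is M = F × 1.40833 = 175.165 × 1.40833 = 246.69 kN·m.

M ≈ 247 kN·m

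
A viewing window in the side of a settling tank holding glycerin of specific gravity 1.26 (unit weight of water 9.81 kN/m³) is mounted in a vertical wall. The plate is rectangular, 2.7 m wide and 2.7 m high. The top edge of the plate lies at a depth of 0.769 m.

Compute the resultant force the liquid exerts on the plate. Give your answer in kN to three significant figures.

γ = 1.26 × 9.81 = 12.3606 kN/m³.
The centroid lies 2.7/2 = 1.35 m below the top edge, so the centroid depth is h_c = 0.769 + 1.35 = 2.119 m.
A = 2.7 × 2.7 = 7.29 m².
Resultant F = γ·h_c·A = 12.3606 × 2.119 × 7.29 = 190.94 kN.

F ≈ 191 kN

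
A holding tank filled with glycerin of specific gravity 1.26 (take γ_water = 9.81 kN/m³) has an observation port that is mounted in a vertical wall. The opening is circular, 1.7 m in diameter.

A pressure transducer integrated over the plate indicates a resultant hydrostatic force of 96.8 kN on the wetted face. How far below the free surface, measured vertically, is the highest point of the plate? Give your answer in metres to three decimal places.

γ = 1.26 × 9.81 = 12.3606 kN/m³.
A = π(0.85)² = 2.2698 m².
From F = γ·h_c·A, the centroid depth is h_c = 96.8/(12.3606 × 2.2698) = 3.45023 m.
The centroid is at the centre, 0.85 m below the top of the plate, so the highest point sits at h_top = 3.45023 − 0.85 = 2.60023 m below the surface.

d_top ≈ 2.600 m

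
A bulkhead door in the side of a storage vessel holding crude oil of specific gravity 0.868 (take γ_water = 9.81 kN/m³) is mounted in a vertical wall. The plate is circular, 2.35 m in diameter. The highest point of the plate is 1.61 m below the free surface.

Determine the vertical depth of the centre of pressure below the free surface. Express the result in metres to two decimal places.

γ = 0.868 × 9.81 = 8.51508 kN/m³.
The centroid is at the centre, 1.175 m below the top of the plate, so the centroid depth is h_c = 1.61 + 1.175 = 2.785 m.
A = π(1.175)² = 4.33736 m².
Resultant F = γ·h_c·A = 8.51508 × 2.785 × 4.33736 = 102.858 kN.
I_c = πr⁴/4 = π × 1.175⁴/4 = 1.49707 m⁴.
Centre of pressure: y_p = y_c + I_c/(y_c·A) = 2.785 + 1.49707/(2.785 × 4.33736) = 2.785 + 0.123934 = 2.90893 m along the plane.

h_p = 2.91 m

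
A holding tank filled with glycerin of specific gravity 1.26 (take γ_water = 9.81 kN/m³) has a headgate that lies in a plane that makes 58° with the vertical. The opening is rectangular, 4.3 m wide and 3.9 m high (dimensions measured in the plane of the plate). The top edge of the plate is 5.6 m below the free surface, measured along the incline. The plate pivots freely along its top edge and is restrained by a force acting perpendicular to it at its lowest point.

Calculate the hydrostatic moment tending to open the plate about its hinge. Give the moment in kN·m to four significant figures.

M ≈ 1756 kN·m

γ = 1.26 × 9.81 = 12.3606 kN/m³.
The plate makes 58° with the vertical, i.e. θ = 90° − 58° = 32° to the horizontal. Measuring y along the incline from the free-surface line, vertical depth h = y·sinθ with sinθ = 0.529919.
The centroid lies 3.9/2 = 1.95 m below the top edge, so y_c = 5.6 + 1.95 = 7.55 m and h_c = 7.55 × 0.529919 = 4.00089 m.
A = 4.3 × 3.9 = 16.77 m².
Resultant F = γ·h_c·A = 12.3606 × 4.00089 × 16.77 = 829.334 kN.
I_c = b·h³/12 = 4.3 × 3.9³/12 = 21.256 m⁴.
Centre of pressure: y_p = y_c + I_c/(y_c·A) = 7.55 + 21.256/(7.55 × 16.77) = 7.55 + 0.167881 = 7.71788 m along the plane.
The resultant acts 1.95 + 0.167881 = 2.11788 m (along the plate) below the hinge at the top edge, so the moment about the hinge is M = F × 2.11788 = 829.334 × 2.11788 = 1756.43 kN·m.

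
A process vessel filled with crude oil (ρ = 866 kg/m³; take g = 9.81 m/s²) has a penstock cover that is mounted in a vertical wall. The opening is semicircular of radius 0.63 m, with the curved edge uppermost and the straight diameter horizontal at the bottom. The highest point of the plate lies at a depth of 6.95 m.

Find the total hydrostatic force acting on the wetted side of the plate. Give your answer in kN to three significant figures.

F ≈ 38.7 kN

γ = ρg = 866 × 9.81 / 1000 = 8.49546 kN/m³.
The centroid lies 4r/(3π) = 0.26738 m above the diameter, so r − 4r/(3π) = 0.63 − 0.26738 = 0.36262 m below the topmost point, so the centroid depth is h_c = 6.95 + 0.36262 = 7.31262 m.
A = πr²/2 = π × 0.63²/2 = 0.623449 m².
Resultant F = γ·h_c·A = 8.49546 × 7.31262 × 0.623449 = 38.7312 kN.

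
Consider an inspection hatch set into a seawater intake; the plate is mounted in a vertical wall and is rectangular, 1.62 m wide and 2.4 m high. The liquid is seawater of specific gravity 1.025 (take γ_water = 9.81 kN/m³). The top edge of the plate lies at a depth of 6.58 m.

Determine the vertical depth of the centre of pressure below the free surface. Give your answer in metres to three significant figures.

γ = 1.025 × 9.81 = 10.05525 kN/m³.
The centroid lies 2.4/2 = 1.2 m below the top edge, so the centroid depth is h_c = 6.58 + 1.2 = 7.78 m.
A = 1.62 × 2.4 = 3.888 m².
Resultant F = γ·h_c·A = 10.05525 × 7.78 × 3.888 = 304.158 kN.
I_c = b·h³/12 = 1.62 × 2.4³/12 = 1.86624 m⁴.
Centre of pressure: y_p = y_c + I_c/(y_c·A) = 7.78 + 1.86624/(7.78 × 3.888) = 7.78 + 0.0616967 = 7.8417 m along the plane.

h_p = 7.84 m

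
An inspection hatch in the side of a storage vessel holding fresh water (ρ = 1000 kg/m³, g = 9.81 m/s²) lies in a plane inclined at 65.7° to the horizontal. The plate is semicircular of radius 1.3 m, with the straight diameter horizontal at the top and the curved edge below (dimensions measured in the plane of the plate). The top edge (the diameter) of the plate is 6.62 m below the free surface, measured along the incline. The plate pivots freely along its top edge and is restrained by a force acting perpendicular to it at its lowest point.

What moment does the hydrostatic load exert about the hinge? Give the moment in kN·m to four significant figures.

γ = ρg = 1000 × 9.81 = 9810 N/m³ = 9.81 kN/m³.
Let θ = 65.7° be the plate's angle to the horizontal; measure y along the incline from where the plane meets the free surface. Vertical depth h = y·sinθ with sinθ = 0.911403.
The centroid of a semicircle lies 4r/(3π) = 0.551737 m from the diameter, here below the top edge, so y_c = 6.62 + 0.551737 = 7.17174 m and h_c = 7.17174 × 0.911403 = 6.53635 m.
A = πr²/2 = π × 1.3²/2 = 2.65465 m².
Resultant F = γ·h_c·A = 9.81 × 6.53635 × 2.65465 = 170.22 kN.
I_c = (π/8 − 8/(9π))·r⁴ = 0.109757 × 1.3⁴ = 0.313477 m⁴.
Centre of pressure: y_p = y_c + I_c/(y_c·A) = 7.17174 + 0.313477/(7.17174 × 2.65465) = 7.17174 + 0.0164655 = 7.18821 m along the plane.
The resultant acts 0.551737 + 0.0164655 = 0.568203 m (along the plate) below the hinge at the top edge, so the moment about the hinge is M = F × 0.568203 = 170.22 × 0.568203 = 96.7195 kN·m.

M ≈ 96.72 kN·m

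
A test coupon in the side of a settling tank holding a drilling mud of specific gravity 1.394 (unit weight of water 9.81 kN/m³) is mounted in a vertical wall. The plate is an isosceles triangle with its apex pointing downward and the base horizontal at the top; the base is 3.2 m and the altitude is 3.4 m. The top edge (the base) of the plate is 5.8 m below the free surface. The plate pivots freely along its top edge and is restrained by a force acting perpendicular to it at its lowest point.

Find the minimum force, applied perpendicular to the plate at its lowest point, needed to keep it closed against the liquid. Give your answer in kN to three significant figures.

P ≈ 186 kN

γ = 1.394 × 9.81 = 13.67514 kN/m³.
With the apex down, the centroid sits h/3 = 3.4/3 = 1.13333 m below the base (the top edge), so the centroid depth is h_c = 5.8 + 1.13333 = 6.93333 m.
A = ½ × 3.2 × 3.4 = 5.44 m².
Resultant F = γ·h_c·A = 13.67514 × 6.93333 × 5.44 = 515.79 kN.
I_c = b·h³/36 = 3.2 × 3.4³/36 = 3.49369 m⁴.
Centre of pressure: y_p = y_c + I_c/(y_c·A) = 6.93333 + 3.49369/(6.93333 × 5.44) = 6.93333 + 0.0926283 = 7.02596 m along the plane.
The resultant acts 1.13333 + 0.0926283 = 1.22596 m (along the plate) below the hinge at the top edge, so the moment about the hinge is M = F × 1.22596 = 515.79 × 1.22596 = 632.338 kN·m.
A normal force at the bottom, 3.4 m from the hinge, must supply this moment: P = 632.338/3.4 = 185.982 kN.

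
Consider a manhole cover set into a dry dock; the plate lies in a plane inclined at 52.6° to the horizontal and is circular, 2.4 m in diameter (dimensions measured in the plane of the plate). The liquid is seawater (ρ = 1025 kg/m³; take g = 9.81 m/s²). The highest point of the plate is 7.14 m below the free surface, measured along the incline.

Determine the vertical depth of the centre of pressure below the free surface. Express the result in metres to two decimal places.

h_p = 6.66 m

γ = ρg = 1025 × 9.81 / 1000 = 10.05525 kN/m³.
Let θ = 52.6° be the plate's angle to the horizontal; measure y along the incline from where the plane meets the free surface. Vertical depth h = y·sinθ with sinθ = 0.794415.
The centroid is at the centre, 1.2 m below the top of the plate, so y_c = 7.14 + 1.2 = 8.34 m and h_c = 8.34 × 0.794415 = 6.62542 m.
A = π(1.2)² = 4.52389 m².
Resultant F = γ·h_c·A = 10.05525 × 6.62542 × 4.52389 = 301.383 kN.
I_c = πr⁴/4 = π × 1.2⁴/4 = 1.6286 m⁴.
Centre of pressure: y_p = y_c + I_c/(y_c·A) = 8.34 + 1.6286/(8.34 × 4.52389) = 8.34 + 0.0431655 = 8.38317 m along the plane.
Vertically, h_p = y_p·sinθ = 8.38317 × 0.794415 = 6.65972 m.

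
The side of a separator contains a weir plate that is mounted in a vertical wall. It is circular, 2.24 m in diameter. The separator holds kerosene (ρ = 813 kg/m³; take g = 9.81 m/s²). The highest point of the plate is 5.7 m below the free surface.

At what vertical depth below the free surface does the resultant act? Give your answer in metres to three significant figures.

h_p = 6.87 m

γ = ρg = 813 × 9.81 / 1000 = 7.97553 kN/m³.
The centroid is at the centre, 1.12 m below the top of the plate, so the centroid depth is h_c = 5.7 + 1.12 = 6.82 m.
A = π(1.12)² = 3.94081 m².
Resultant F = γ·h_c·A = 7.97553 × 6.82 × 3.94081 = 214.353 kN.
I_c = πr⁴/4 = π × 1.12⁴/4 = 1.23584 m⁴.
Centre of pressure: y_p = y_c + I_c/(y_c·A) = 6.82 + 1.23584/(6.82 × 3.94081) = 6.82 + 0.0459825 = 6.86598 m along the plane.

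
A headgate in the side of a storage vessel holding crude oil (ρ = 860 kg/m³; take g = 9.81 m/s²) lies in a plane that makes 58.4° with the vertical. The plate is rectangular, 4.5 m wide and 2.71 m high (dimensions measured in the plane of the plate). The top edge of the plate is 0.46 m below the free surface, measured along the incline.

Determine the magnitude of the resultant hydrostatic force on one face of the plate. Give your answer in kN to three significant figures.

γ = ρg = 860 × 9.81 / 1000 = 8.4366 kN/m³.
The plate makes 58.4° with the vertical, i.e. θ = 90° − 58.4° = 31.6° to the horizontal. Measuring y along the incline from the free-surface line, vertical depth h = y·sinθ with sinθ = 0.523986.
The centroid lies 2.71/2 = 1.355 m below the top edge, so y_c = 0.46 + 1.355 = 1.815 m and h_c = 1.815 × 0.523986 = 0.951035 m.
A = 4.5 × 2.71 = 12.195 m².
Resultant F = γ·h_c·A = 8.4366 × 0.951035 × 12.195 = 97.8466 kN.

F ≈ 97.8 kN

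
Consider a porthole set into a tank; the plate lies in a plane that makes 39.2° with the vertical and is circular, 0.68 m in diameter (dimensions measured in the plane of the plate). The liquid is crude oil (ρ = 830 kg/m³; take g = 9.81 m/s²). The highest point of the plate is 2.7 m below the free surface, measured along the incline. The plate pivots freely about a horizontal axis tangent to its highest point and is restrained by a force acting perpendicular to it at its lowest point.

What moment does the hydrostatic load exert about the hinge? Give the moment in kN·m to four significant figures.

γ = ρg = 830 × 9.81 / 1000 = 8.1423 kN/m³.
The plate makes 39.2° with the vertical, i.e. θ = 90° − 39.2° = 50.8° to the horizontal. Measuring y along the incline from the free-surface line, vertical depth h = y·sinθ with sinθ = 0.774944.
The centroid is at the centre, 0.34 m below the top of the plate, so y_c = 2.7 + 0.34 = 3.04 m and h_c = 3.04 × 0.774944 = 2.35583 m.
A = π(0.34)² = 0.363168 m².
Resultant F = γ·h_c·A = 8.1423 × 2.35583 × 0.363168 = 6.96624 kN.
I_c = πr⁴/4 = π × 0.34⁴/4 = 0.0104956 m⁴.
Centre of pressure: y_p = y_c + I_c/(y_c·A) = 3.04 + 0.0104956/(3.04 × 0.363168) = 3.04 + 0.00950662 = 3.04951 m along the plane.
The resultant acts 0.34 + 0.00950662 = 0.349507 m (along the plate) below the hinge at the top edge, so the moment about the hinge is M = F × 0.349507 = 6.96624 × 0.349507 = 2.43475 kN·m.

M ≈ 2.435 kN·m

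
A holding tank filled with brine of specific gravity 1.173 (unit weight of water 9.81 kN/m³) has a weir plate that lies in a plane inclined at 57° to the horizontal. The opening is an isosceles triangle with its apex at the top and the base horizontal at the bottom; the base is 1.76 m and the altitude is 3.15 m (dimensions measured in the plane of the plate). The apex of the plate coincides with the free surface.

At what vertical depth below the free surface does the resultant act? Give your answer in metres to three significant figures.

γ = 1.173 × 9.81 = 11.50713 kN/m³.
Let θ = 57° be the plate's angle to the horizontal; measure y along the incline from where the plane meets the free surface. Vertical depth h = y·sinθ with sinθ = 0.838671.
With the apex up, the centroid sits 2h/3 = 2 × 3.15/3 = 2.1 m below the apex, so y_c = 2.1 m and h_c = 2.1 × 0.838671 = 1.76121 m.
A = ½ × 1.76 × 3.15 = 2.772 m².
Resultant F = γ·h_c·A = 11.50713 × 1.76121 × 2.772 = 56.1787 kN.
I_c = b·h³/36 = 1.76 × 3.15³/36 = 1.52806 m⁴.
Centre of pressure: y_p = y_c + I_c/(y_c·A) = 2.1 + 1.52806/(2.1 × 2.772) = 2.1 + 0.262499 = 2.3625 m along the plane.
Vertically, h_p = y_p·sinθ = 2.3625 × 0.838671 = 1.98136 m.

h_p = 1.98 m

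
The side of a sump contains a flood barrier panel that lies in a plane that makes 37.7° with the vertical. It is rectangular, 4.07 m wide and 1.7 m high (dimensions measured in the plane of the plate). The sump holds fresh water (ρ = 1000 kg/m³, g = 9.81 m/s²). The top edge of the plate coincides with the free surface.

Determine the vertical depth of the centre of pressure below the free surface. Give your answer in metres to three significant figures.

h_p = 0.897 m

γ = ρg = 1000 × 9.81 = 9810 N/m³ = 9.81 kN/m³.
The plate makes 37.7° with the vertical, i.e. θ = 90° − 37.7° = 52.3° to the horizontal. Measuring y along the incline from the free-surface line, vertical depth h = y·sinθ with sinθ = 0.791224.
The centroid lies 1.7/2 = 0.85 m below the top edge, so y_c = 0.85 m and h_c = 0.85 × 0.791224 = 0.67254 m.
A = 4.07 × 1.7 = 6.919 m².
Resultant F = γ·h_c·A = 9.81 × 0.67254 × 6.919 = 45.6489 kN.
I_c = b·h³/12 = 4.07 × 1.7³/12 = 1.66633 m⁴.
Centre of pressure: y_p = y_c + I_c/(y_c·A) = 0.85 + 1.66633/(0.85 × 6.919) = 0.85 + 0.283334 = 1.13333 m along the plane.
Vertically, h_p = y_p·sinθ = 1.13333 × 0.791224 = 0.896718 m.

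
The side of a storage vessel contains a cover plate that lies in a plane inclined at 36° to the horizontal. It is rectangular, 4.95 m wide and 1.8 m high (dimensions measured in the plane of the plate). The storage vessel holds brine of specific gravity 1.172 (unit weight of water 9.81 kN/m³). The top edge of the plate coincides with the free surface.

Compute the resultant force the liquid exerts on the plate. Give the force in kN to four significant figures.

F ≈ 54.19 kN

γ = 1.172 × 9.81 = 11.49732 kN/m³.
Let θ = 36° be the plate's angle to the horizontal; measure y along the incline from where the plane meets the free surface. Vertical depth h = y·sinθ with sinθ = 0.587785.
The centroid lies 1.8/2 = 0.9 m below the top edge, so y_c = 0.9 m and h_c = 0.9 × 0.587785 = 0.529007 m.
A = 4.95 × 1.8 = 8.91 m².
Resultant F = γ·h_c·A = 11.49732 × 0.529007 × 8.91 = 54.1921 kN.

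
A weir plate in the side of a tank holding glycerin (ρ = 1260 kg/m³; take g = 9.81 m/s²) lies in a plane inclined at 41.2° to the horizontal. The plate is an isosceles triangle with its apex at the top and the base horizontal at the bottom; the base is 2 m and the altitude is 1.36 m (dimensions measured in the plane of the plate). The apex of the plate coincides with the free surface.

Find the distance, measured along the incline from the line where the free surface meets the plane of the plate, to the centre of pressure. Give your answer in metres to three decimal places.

y_p = 1.020 m

γ = ρg = 1260 × 9.81 / 1000 = 12.3606 kN/m³.
Let θ = 41.2° be the plate's angle to the horizontal; measure y along the incline from where the plane meets the free surface. Vertical depth h = y·sinθ with sinθ = 0.658689.
With the apex up, the centroid sits 2h/3 = 2 × 1.36/3 = 0.906667 m below the apex, so y_c = 0.906667 m and h_c = 0.906667 × 0.658689 = 0.597212 m.
A = ½ × 2 × 1.36 = 1.36 m².
Resultant F = γ·h_c·A = 12.3606 × 0.597212 × 1.36 = 10.0394 kN.
I_c = b·h³/36 = 2 × 1.36³/36 = 0.139748 m⁴.
Centre of pressure: y_p = y_c + I_c/(y_c·A) = 0.906667 + 0.139748/(0.906667 × 1.36) = 0.906667 + 0.113334 = 1.02 m along the plane.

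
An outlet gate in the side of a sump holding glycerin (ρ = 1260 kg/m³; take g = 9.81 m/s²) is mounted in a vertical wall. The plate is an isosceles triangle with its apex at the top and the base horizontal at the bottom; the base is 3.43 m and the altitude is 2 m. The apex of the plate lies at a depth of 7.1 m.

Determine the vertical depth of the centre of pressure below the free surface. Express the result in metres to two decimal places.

γ = ρg = 1260 × 9.81 / 1000 = 12.3606 kN/m³.
With the apex up, the centroid sits 2h/3 = 2 × 2/3 = 1.33333 m below the apex, so the centroid depth is h_c = 7.1 + 1.33333 = 8.43333 m.
A = ½ × 3.43 × 2 = 3.43 m².
Resultant F = γ·h_c·A = 12.3606 × 8.43333 × 3.43 = 357.547 kN.
I_c = b·h³/36 = 3.43 × 2³/36 = 0.762222 m⁴.
Centre of pressure: y_p = y_c + I_c/(y_c·A) = 8.43333 + 0.762222/(8.43333 × 3.43) = 8.43333 + 0.0263505 = 8.45968 m along the plane.

h_p = 8.46 m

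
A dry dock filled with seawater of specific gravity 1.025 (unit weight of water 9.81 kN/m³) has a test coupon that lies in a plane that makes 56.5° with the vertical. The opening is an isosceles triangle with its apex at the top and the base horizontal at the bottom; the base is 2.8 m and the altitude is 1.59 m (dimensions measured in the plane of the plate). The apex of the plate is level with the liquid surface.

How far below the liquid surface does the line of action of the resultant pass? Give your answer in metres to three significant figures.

h_p = 0.658 m

γ = 1.025 × 9.81 = 10.05525 kN/m³.
The plate makes 56.5° with the vertical, i.e. θ = 90° − 56.5° = 33.5° to the horizontal. Measuring y along the incline from the free-surface line, vertical depth h = y·sinθ with sinθ = 0.551937.
With the apex up, the centroid sits 2h/3 = 2 × 1.59/3 = 1.06 m below the apex, so y_c = 1.06 m and h_c = 1.06 × 0.551937 = 0.585053 m.
A = ½ × 2.8 × 1.59 = 2.226 m².
Resultant F = γ·h_c·A = 10.05525 × 0.585053 × 2.226 = 13.0952 kN.
I_c = b·h³/36 = 2.8 × 1.59³/36 = 0.312642 m⁴.
Centre of pressure: y_p = y_c + I_c/(y_c·A) = 1.06 + 0.312642/(1.06 × 2.226) = 1.06 + 0.1325 = 1.1925 m along the plane.
Vertically, h_p = y_p·sinθ = 1.1925 × 0.551937 = 0.658185 m.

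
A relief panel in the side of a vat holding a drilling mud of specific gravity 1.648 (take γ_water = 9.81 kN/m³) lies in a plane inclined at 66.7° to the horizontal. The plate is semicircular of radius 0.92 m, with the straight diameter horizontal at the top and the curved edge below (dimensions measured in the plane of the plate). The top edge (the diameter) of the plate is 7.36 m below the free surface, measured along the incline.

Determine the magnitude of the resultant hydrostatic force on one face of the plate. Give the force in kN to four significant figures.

F ≈ 153.0 kN

γ = 1.648 × 9.81 = 16.16688 kN/m³.
Let θ = 66.7° be the plate's angle to the horizontal; measure y along the incline from where the plane meets the free surface. Vertical depth h = y·sinθ with sinθ = 0.918446.
The centroid of a semicircle lies 4r/(3π) = 0.39046 m from the diameter, here below the top edge, so y_c = 7.36 + 0.39046 = 7.75046 m and h_c = 7.75046 × 0.918446 = 7.11838 m.
A = πr²/2 = π × 0.92²/2 = 1.32952 m².
Resultant F = γ·h_c·A = 16.16688 × 7.11838 × 1.32952 = 153.004 kN.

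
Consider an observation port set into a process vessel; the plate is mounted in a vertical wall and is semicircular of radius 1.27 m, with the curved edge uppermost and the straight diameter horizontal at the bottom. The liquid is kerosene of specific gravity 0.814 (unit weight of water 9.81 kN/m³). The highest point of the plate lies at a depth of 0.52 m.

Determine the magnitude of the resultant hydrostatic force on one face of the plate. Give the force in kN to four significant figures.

γ = 0.814 × 9.81 = 7.98534 kN/m³.
The centroid lies 4r/(3π) = 0.539005 m above the diameter, so r − 4r/(3π) = 1.27 − 0.539005 = 0.730995 m below the topmost point, so the centroid depth is h_c = 0.52 + 0.730995 = 1.251 m.
A = πr²/2 = π × 1.27²/2 = 2.53354 m².
Resultant F = γ·h_c·A = 7.98534 × 1.251 × 2.53354 = 25.3092 kN.

F ≈ 25.31 kN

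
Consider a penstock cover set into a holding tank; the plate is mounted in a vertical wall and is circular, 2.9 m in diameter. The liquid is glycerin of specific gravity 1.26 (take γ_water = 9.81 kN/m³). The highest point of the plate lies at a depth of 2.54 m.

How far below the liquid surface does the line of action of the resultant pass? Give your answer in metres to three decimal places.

h_p = 4.122 m

γ = 1.26 × 9.81 = 12.3606 kN/m³.
The centroid is at the centre, 1.45 m below the top of the plate, so the centroid depth is h_c = 2.54 + 1.45 = 3.99 m.
A = π(1.45)² = 6.6052 m².
Resultant F = γ·h_c·A = 12.3606 × 3.99 × 6.6052 = 325.76 kN.
I_c = πr⁴/4 = π × 1.45⁴/4 = 3.47186 m⁴.
Centre of pressure: y_p = y_c + I_c/(y_c·A) = 3.99 + 3.47186/(3.99 × 6.6052) = 3.99 + 0.131736 = 4.12174 m along the plane.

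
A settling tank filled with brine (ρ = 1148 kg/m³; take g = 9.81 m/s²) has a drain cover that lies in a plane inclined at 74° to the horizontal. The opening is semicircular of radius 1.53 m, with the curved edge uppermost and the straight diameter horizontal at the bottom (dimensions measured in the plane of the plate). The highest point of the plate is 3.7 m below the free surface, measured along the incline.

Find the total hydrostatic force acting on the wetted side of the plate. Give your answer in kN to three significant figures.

γ = ρg = 1148 × 9.81 / 1000 = 11.26188 kN/m³.
Let θ = 74° be the plate's angle to the horizontal; measure y along the incline from where the plane meets the free surface. Vertical depth h = y·sinθ with sinθ = 0.961262.
The centroid lies 4r/(3π) = 0.649352 m above the diameter, so r − 4r/(3π) = 1.53 − 0.649352 = 0.880648 m below the topmost point, so y_c = 3.7 + 0.880648 = 4.58065 m and h_c = 4.58065 × 0.961262 = 4.4032 m.
A = πr²/2 = π × 1.53²/2 = 3.67708 m².
Resultant F = γ·h_c·A = 11.26188 × 4.4032 × 3.67708 = 182.34 kN.

F ≈ 182 kN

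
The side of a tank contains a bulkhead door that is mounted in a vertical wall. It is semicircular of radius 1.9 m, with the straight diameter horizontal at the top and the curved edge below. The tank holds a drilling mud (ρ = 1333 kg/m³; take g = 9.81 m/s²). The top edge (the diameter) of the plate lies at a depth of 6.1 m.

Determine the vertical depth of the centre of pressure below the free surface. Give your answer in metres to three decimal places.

h_p = 6.943 m

γ = ρg = 1333 × 9.81 / 1000 = 13.07673 kN/m³.
The centroid of a semicircle lies 4r/(3π) = 0.806385 m from the diameter, here below the top edge, so the centroid depth is h_c = 6.1 + 0.806385 = 6.90638 m.
A = πr²/2 = π × 1.9²/2 = 5.67057 m².
Resultant F = γ·h_c·A = 13.07673 × 6.90638 × 5.67057 = 512.125 kN.
I_c = (π/8 − 8/(9π))·r⁴ = 0.109757 × 1.9⁴ = 1.43036 m⁴.
Centre of pressure: y_p = y_c + I_c/(y_c·A) = 6.90638 + 1.43036/(6.90638 × 5.67057) = 6.90638 + 0.0365231 = 6.9429 m along the plane.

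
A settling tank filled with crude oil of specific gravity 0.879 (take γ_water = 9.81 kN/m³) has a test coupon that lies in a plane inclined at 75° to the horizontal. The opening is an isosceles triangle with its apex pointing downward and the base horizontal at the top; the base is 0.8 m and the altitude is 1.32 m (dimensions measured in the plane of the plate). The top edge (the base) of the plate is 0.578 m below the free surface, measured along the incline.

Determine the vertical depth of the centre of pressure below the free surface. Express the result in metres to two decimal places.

h_p = 1.08 m

γ = 0.879 × 9.81 = 8.62299 kN/m³.
Let θ = 75° be the plate's angle to the horizontal; measure y along the incline from where the plane meets the free surface. Vertical depth h = y·sinθ with sinθ = 0.965926.
With the apex down, the centroid sits h/3 = 1.32/3 = 0.44 m below the base (the top edge), so y_c = 0.578 + 0.44 = 1.018 m and h_c = 1.018 × 0.965926 = 0.983313 m.
A = ½ × 0.8 × 1.32 = 0.528 m².
Resultant F = γ·h_c·A = 8.62299 × 0.983313 × 0.528 = 4.47696 kN.
I_c = b·h³/36 = 0.8 × 1.32³/36 = 0.0511104 m⁴.
Centre of pressure: y_p = y_c + I_c/(y_c·A) = 1.018 + 0.0511104/(1.018 × 0.528) = 1.018 + 0.0950884 = 1.11309 m along the plane.
Vertically, h_p = y_p·sinθ = 1.11309 × 0.965926 = 1.07516 m.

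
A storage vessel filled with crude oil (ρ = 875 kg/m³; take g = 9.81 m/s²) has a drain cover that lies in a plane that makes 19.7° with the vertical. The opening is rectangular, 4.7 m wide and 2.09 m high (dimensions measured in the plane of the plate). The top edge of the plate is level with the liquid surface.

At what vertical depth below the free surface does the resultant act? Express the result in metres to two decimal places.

h_p = 1.31 m

γ = ρg = 875 × 9.81 / 1000 = 8.58375 kN/m³.
The plate makes 19.7° with the vertical, i.e. θ = 90° − 19.7° = 70.3° to the horizontal. Measuring y along the incline from the free-surface line, vertical depth h = y·sinθ with sinθ = 0.941471.
The centroid lies 2.09/2 = 1.045 m below the top edge, so y_c = 1.045 m and h_c = 1.045 × 0.941471 = 0.983837 m.
A = 4.7 × 2.09 = 9.823 m².
Resultant F = γ·h_c·A = 8.58375 × 0.983837 × 9.823 = 82.9553 kN.
I_c = b·h³/12 = 4.7 × 2.09³/12 = 3.57565 m⁴.
Centre of pressure: y_p = y_c + I_c/(y_c·A) = 1.045 + 3.57565/(1.045 × 9.823) = 1.045 + 0.348333 = 1.39333 m along the plane.
Vertically, h_p = y_p·sinθ = 1.39333 × 0.941471 = 1.31178 m.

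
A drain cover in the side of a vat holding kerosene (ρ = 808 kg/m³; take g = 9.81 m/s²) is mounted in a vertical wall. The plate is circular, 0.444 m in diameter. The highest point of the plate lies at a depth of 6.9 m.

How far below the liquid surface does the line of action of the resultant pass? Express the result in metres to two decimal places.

h_p = 7.12 m

γ = ρg = 808 × 9.81 / 1000 = 7.92648 kN/m³.
The centroid is at the centre, 0.222 m below the top of the plate, so the centroid depth is h_c = 6.9 + 0.222 = 7.122 m.
A = π(0.222)² = 0.15483 m².
Resultant F = γ·h_c·A = 7.92648 × 7.122 × 0.15483 = 8.74052 kN.
I_c = πr⁴/4 = π × 0.222⁴/4 = 0.00190766 m⁴.
Centre of pressure: y_p = y_c + I_c/(y_c·A) = 7.122 + 0.00190766/(7.122 × 0.15483) = 7.122 + 0.00172999 = 7.12373 m along the plane.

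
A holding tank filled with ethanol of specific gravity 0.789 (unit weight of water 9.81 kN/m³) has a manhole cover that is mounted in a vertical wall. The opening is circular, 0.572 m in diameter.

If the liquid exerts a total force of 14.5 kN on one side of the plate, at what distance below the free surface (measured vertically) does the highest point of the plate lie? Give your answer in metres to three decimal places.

γ = 0.789 × 9.81 = 7.74009 kN/m³.
A = π(0.286)² = 0.25697 m².
From F = γ·h_c·A, the centroid depth is h_c = 14.5/(7.74009 × 0.25697) = 7.2902 m.
The centroid is at the centre, 0.286 m below the top of the plate, so the highest point sits at h_top = 7.2902 − 0.286 = 7.0042 m below the surface.

d_top ≈ 7.004 m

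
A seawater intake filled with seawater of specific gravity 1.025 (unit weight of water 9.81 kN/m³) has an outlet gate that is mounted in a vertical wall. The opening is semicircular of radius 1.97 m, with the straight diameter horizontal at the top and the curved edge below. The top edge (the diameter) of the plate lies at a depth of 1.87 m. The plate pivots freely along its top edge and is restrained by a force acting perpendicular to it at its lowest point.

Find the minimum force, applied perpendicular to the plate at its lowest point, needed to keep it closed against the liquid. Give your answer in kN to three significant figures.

P ≈ 78.8 kN

γ = 1.025 × 9.81 = 10.05525 kN/m³.
The centroid of a semicircle lies 4r/(3π) = 0.836094 m from the diameter, here below the top edge, so the centroid depth is h_c = 1.87 + 0.836094 = 2.70609 m.
A = πr²/2 = π × 1.97²/2 = 6.0961 m².
Resultant F = γ·h_c·A = 10.05525 × 2.70609 × 6.0961 = 165.877 kN.
I_c = (π/8 − 8/(9π))·r⁴ = 0.109757 × 1.97⁴ = 1.65309 m⁴.
Centre of pressure: y_p = y_c + I_c/(y_c·A) = 2.70609 + 1.65309/(2.70609 × 6.0961) = 2.70609 + 0.100208 = 2.8063 m along the plane.
The resultant acts 0.836094 + 0.100208 = 0.936302 m (along the plate) below the hinge at the top edge, so the moment about the hinge is M = F × 0.936302 = 165.877 × 0.936302 = 155.311 kN·m.
A normal force at the bottom, 1.97 m from the hinge, must supply this moment: P = 155.311/1.97 = 78.8381 kN.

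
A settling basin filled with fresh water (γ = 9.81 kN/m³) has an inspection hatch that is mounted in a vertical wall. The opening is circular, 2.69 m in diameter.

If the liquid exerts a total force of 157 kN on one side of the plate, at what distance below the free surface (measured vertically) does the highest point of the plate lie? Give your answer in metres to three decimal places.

d_top ≈ 1.471 m

γ = 9.81 kN/m³.
A = π(1.345)² = 5.68322 m².
From F = γ·h_c·A, the centroid depth is h_c = 157/(9.81 × 5.68322) = 2.81602 m.
The centroid is at the centre, 1.345 m below the top of the plate, so the highest point sits at h_top = 2.81602 − 1.345 = 1.47102 m below the surface.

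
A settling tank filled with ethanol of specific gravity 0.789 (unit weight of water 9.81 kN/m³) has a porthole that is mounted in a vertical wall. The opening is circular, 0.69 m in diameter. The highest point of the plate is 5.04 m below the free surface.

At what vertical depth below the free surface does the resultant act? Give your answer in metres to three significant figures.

h_p = 5.39 m

γ = 0.789 × 9.81 = 7.74009 kN/m³.
The centroid is at the centre, 0.345 m below the top of the plate, so the centroid depth is h_c = 5.04 + 0.345 = 5.385 m.
A = π(0.345)² = 0.373928 m².
Resultant F = γ·h_c·A = 7.74009 × 5.385 × 0.373928 = 15.5855 kN.
I_c = πr⁴/4 = π × 0.345⁴/4 = 0.0111267 m⁴.
Centre of pressure: y_p = y_c + I_c/(y_c·A) = 5.385 + 0.0111267/(5.385 × 0.373928) = 5.385 + 0.00552577 = 5.39053 m along the plane.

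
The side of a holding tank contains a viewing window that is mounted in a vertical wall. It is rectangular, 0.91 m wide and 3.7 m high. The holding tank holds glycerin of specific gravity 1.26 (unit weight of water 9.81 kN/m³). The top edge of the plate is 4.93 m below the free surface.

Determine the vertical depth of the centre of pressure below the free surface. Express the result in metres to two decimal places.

γ = 1.26 × 9.81 = 12.3606 kN/m³.
The centroid lies 3.7/2 = 1.85 m below the top edge, so the centroid depth is h_c = 4.93 + 1.85 = 6.78 m.
A = 0.91 × 3.7 = 3.367 m².
Resultant F = γ·h_c·A = 12.3606 × 6.78 × 3.367 = 282.171 kN.
I_c = b·h³/12 = 0.91 × 3.7³/12 = 3.84119 m⁴.
Centre of pressure: y_p = y_c + I_c/(y_c·A) = 6.78 + 3.84119/(6.78 × 3.367) = 6.78 + 0.168265 = 6.94827 m along the plane.

h_p = 6.95 m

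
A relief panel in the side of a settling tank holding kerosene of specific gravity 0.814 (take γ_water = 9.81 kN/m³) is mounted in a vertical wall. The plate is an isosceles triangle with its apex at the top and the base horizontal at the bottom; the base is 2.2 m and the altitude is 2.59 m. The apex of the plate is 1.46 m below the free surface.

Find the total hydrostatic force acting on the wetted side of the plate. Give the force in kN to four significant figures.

γ = 0.814 × 9.81 = 7.98534 kN/m³.
With the apex up, the centroid sits 2h/3 = 2 × 2.59/3 = 1.72667 m below the apex, so the centroid depth is h_c = 1.46 + 1.72667 = 3.18667 m.
A = ½ × 2.2 × 2.59 = 2.849 m².
Resultant F = γ·h_c·A = 7.98534 × 3.18667 × 2.849 = 72.4975 kN.

F ≈ 72.50 kN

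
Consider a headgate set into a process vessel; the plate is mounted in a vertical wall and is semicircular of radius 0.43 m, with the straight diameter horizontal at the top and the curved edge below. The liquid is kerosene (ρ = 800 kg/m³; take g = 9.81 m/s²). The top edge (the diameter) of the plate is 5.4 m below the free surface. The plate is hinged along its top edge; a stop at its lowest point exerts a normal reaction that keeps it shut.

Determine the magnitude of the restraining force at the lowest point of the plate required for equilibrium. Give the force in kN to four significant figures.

γ = ρg = 800 × 9.81 / 1000 = 7.848 kN/m³.
The centroid of a semicircle lies 4r/(3π) = 0.182498 m from the diameter, here below the top edge, so the centroid depth is h_c = 5.4 + 0.182498 = 5.5825 m.
A = πr²/2 = π × 0.43²/2 = 0.29044 m².
Resultant F = γ·h_c·A = 7.848 × 5.5825 × 0.29044 = 12.7246 kN.
I_c = (π/8 − 8/(9π))·r⁴ = 0.109757 × 0.43⁴ = 0.00375237 m⁴.
Centre of pressure: y_p = y_c + I_c/(y_c·A) = 5.5825 + 0.00375237/(5.5825 × 0.29044) = 5.5825 + 0.0023143 = 5.58481 m along the plane.
The resultant acts 0.182498 + 0.0023143 = 0.184812 m (along the plate) below the hinge at the top edge, so the moment about the hinge is M = F × 0.184812 = 12.7246 × 0.184812 = 2.35166 kN·m.
A normal force at the bottom, 0.43 m from the hinge, must supply this moment: P = 2.35166/0.43 = 5.46898 kN.

P ≈ 5.469 kN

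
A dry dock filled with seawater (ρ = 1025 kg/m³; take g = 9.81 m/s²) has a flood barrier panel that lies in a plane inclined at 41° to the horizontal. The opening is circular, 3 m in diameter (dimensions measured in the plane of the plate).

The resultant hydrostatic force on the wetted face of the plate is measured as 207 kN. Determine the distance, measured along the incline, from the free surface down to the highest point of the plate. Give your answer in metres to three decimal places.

y_top ≈ 2.939 m

γ = ρg = 1025 × 9.81 / 1000 = 10.05525 kN/m³.
A = π(1.5)² = 7.06858 m².
From F = γ·h_c·A, the centroid depth is h_c = 207/(10.05525 × 7.06858) = 2.91236 m.
Let θ = 41° be the plate's angle to the horizontal; measure y along the incline from where the plane meets the free surface. Vertical depth h = y·sinθ with sinθ = 0.656059.
Along the incline, y_c = h_c/sinθ = 2.91236/0.656059 = 4.43917 m.
The centroid is at the centre, 1.5 m below the top of the plate, so the highest point sits at y_top = 4.43917 − 1.5 = 2.93917 m along the incline.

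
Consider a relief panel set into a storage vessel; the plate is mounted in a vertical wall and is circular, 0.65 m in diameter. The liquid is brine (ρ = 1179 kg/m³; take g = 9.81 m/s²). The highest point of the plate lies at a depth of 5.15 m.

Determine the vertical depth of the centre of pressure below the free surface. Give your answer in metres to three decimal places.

h_p = 5.480 m

γ = ρg = 1179 × 9.81 / 1000 = 11.56599 kN/m³.
The centroid is at the centre, 0.325 m below the top of the plate, so the centroid depth is h_c = 5.15 + 0.325 = 5.475 m.
A = π(0.325)² = 0.331831 m².
Resultant F = γ·h_c·A = 11.56599 × 5.475 × 0.331831 = 21.0128 kN.
I_c = πr⁴/4 = π × 0.325⁴/4 = 0.00876241 m⁴.
Centre of pressure: y_p = y_c + I_c/(y_c·A) = 5.475 + 0.00876241/(5.475 × 0.331831) = 5.475 + 0.00482306 = 5.47982 m along the plane.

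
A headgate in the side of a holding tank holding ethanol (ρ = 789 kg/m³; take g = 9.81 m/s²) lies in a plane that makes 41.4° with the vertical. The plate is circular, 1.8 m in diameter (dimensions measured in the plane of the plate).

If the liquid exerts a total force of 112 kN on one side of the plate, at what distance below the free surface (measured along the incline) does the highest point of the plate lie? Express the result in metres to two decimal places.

γ = ρg = 789 × 9.81 / 1000 = 7.74009 kN/m³.
A = π(0.9)² = 2.54469 m².
From F = γ·h_c·A, the centroid depth is h_c = 112/(7.74009 × 2.54469) = 5.6864 m.
The plate makes 41.4° with the vertical, i.e. θ = 90° − 41.4° = 48.6° to the horizontal. Measuring y along the incline from the free-surface line, vertical depth h = y·sinθ with sinθ = 0.750111.
Along the incline, y_c = h_c/sinθ = 5.6864/0.750111 = 7.58074 m.
The centroid is at the centre, 0.9 m below the top of the plate, so the highest point sits at y_top = 7.58074 − 0.9 = 6.68074 m along the incline.

y_top ≈ 6.68 m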